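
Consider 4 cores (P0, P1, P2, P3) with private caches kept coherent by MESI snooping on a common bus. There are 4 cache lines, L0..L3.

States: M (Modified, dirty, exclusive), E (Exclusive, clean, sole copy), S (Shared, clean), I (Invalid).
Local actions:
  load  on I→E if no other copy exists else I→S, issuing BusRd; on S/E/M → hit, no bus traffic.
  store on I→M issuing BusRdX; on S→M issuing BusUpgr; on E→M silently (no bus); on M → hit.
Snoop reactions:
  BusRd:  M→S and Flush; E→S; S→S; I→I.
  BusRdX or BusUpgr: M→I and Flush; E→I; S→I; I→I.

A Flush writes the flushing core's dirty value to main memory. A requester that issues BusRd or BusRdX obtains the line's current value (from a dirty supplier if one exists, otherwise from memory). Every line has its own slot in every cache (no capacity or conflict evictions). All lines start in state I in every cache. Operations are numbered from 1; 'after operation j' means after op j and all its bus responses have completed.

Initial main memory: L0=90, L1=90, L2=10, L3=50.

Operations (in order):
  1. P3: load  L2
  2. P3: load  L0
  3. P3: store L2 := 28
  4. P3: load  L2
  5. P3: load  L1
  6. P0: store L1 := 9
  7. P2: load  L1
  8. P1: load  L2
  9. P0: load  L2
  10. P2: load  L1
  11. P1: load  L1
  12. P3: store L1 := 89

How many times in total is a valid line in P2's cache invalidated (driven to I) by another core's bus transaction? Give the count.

[1] P3: load  L2 | P0:I, P1:I, P2:I, P3:E(10) | bus: BusRd
[2] P3: load  L0 | P0:I, P1:I, P2:I, P3:E(90) | bus: BusRd
[3] P3: store L2 := 28 | P0:I, P1:I, P2:I, P3:M(28) | bus: none
[4] P3: load  L2 | P0:I, P1:I, P2:I, P3:M(28) | bus: none
[5] P3: load  L1 | P0:I, P1:I, P2:I, P3:E(90) | bus: BusRd
[6] P0: store L1 := 9 | P0:M(9), P1:I, P2:I, P3:I | bus: BusRdX
[7] P2: load  L1 | P0:S(9), P1:I, P2:S(9), P3:I | bus: BusRd,Flush
[8] P1: load  L2 | P0:I, P1:S(28), P2:I, P3:S(28) | bus: BusRd,Flush
[9] P0: load  L2 | P0:S(28), P1:S(28), P2:I, P3:S(28) | bus: BusRd
[10] P2: load  L1 | P0:S(9), P1:I, P2:S(9), P3:I | bus: none
[11] P1: load  L1 | P0:S(9), P1:S(9), P2:S(9), P3:I | bus: BusRd
[12] P3: store L1 := 89 | P0:I, P1:I, P2:I, P3:M(89) | bus: BusRdX

invalidations = 1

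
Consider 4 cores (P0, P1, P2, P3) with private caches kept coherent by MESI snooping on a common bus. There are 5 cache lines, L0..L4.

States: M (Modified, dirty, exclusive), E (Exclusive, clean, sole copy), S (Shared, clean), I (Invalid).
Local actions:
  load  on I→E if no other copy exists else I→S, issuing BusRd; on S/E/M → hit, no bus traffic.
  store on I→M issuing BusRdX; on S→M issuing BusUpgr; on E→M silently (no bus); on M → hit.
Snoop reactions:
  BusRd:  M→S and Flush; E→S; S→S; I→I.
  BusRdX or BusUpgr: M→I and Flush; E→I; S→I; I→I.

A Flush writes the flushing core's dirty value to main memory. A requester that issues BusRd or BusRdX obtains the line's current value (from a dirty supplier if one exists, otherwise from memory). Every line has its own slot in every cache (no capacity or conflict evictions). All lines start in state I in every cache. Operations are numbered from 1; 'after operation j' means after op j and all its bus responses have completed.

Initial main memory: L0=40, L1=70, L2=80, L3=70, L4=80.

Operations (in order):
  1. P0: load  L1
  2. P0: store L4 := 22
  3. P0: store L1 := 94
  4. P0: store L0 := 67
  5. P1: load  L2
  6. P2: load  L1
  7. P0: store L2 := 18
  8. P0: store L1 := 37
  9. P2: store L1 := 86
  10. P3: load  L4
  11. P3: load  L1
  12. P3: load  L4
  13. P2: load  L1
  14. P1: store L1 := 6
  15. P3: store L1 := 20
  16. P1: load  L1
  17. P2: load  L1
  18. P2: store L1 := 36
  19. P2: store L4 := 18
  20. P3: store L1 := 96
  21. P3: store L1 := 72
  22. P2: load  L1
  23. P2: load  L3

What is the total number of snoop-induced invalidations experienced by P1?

  op1 P0: load  L1 → E/I/I/I on L1; bus BusRd; mem=70
  op2 P0: store L4 := 22 → M/I/I/I on L4; bus BusRdX; mem=80
  op3 P0: store L1 := 94 → M/I/I/I on L1; bus (none); mem=70
  op4 P0: store L0 := 67 → M/I/I/I on L0; bus BusRdX; mem=40
  op5 P1: load  L2 → I/E/I/I on L2; bus BusRd; mem=80
  op6 P2: load  L1 → S/I/S/I on L1; bus BusRd Flush; mem=94
  op7 P0: store L2 := 18 → M/I/I/I on L2; bus BusRdX; mem=80
  op8 P0: store L1 := 37 → M/I/I/I on L1; bus BusUpgr; mem=94
  op9 P2: store L1 := 86 → I/I/M/I on L1; bus BusRdX Flush; mem=37
  op10 P3: load  L4 → S/I/I/S on L4; bus BusRd Flush; mem=22
  op11 P3: load  L1 → I/I/S/S on L1; bus BusRd Flush; mem=86
  op12 P3: load  L4 → S/I/I/S on L4; bus (none); mem=22
  op13 P2: load  L1 → I/I/S/S on L1; bus (none); mem=86
  op14 P1: store L1 := 6 → I/M/I/I on L1; bus BusRdX; mem=86
  op15 P3: store L1 := 20 → I/I/I/M on L1; bus BusRdX Flush; mem=6
  op16 P1: load  L1 → I/S/I/S on L1; bus BusRd Flush; mem=20
  op17 P2: load  L1 → I/S/S/S on L1; bus BusRd; mem=20
  op18 P2: store L1 := 36 → I/I/M/I on L1; bus BusUpgr; mem=20
  op19 P2: store L4 := 18 → I/I/M/I on L4; bus BusRdX; mem=22
  op20 P3: store L1 := 96 → I/I/I/M on L1; bus BusRdX Flush; mem=36
  op21 P3: store L1 := 72 → I/I/I/M on L1; bus (none); mem=36
  op22 P2: load  L1 → I/I/S/S on L1; bus BusRd Flush; mem=72
  op23 P2: load  L3 → I/I/E/I on L3; bus BusRd; mem=70

invalidations = 3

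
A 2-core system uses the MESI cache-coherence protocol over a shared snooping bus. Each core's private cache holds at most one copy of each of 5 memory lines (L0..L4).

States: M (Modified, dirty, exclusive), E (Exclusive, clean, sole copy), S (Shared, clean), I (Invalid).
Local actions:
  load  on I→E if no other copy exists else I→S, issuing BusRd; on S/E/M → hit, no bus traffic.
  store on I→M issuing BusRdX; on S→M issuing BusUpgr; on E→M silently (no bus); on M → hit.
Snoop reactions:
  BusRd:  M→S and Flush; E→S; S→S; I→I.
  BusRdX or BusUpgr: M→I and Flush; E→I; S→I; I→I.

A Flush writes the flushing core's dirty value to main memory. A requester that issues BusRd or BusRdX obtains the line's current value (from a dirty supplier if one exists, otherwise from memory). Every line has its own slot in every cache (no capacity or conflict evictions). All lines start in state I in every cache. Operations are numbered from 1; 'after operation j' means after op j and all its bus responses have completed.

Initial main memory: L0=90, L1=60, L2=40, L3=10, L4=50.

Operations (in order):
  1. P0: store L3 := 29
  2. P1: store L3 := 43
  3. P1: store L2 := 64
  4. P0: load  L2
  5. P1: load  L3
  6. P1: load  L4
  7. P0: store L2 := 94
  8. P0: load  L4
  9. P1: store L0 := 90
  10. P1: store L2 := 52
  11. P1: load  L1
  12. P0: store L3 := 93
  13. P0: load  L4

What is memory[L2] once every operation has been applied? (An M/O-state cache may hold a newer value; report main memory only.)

memory[L2] = 94

1. P0: store L3 := 29  bus=[BusRdX]  L3: P0=M P1=I  mem[L3]=10
2. P1: store L3 := 43  bus=[BusRdX,Flush]  L3: P0=I P1=M  mem[L3]=29
3. P1: store L2 := 64  bus=[BusRdX]  L2: P0=I P1=M  mem[L2]=40
4. P0: load  L2  bus=[BusRd,Flush]  L2: P0=S P1=S  mem[L2]=64
5. P1: load  L3  bus=[-]  L3: P0=I P1=M  mem[L3]=29
6. P1: load  L4  bus=[BusRd]  L4: P0=I P1=E  mem[L4]=50
7. P0: store L2 := 94  bus=[BusUpgr]  L2: P0=M P1=I  mem[L2]=64
8. P0: load  L4  bus=[BusRd]  L4: P0=S P1=S  mem[L4]=50
9. P1: store L0 := 90  bus=[BusRdX]  L0: P0=I P1=M  mem[L0]=90
10. P1: store L2 := 52  bus=[BusRdX,Flush]  L2: P0=I P1=M  mem[L2]=94
11. P1: load  L1  bus=[BusRd]  L1: P0=I P1=E  mem[L1]=60
12. P0: store L3 := 93  bus=[BusRdX,Flush]  L3: P0=M P1=I  mem[L3]=43
13. P0: load  L4  bus=[-]  L4: P0=S P1=S  mem[L4]=50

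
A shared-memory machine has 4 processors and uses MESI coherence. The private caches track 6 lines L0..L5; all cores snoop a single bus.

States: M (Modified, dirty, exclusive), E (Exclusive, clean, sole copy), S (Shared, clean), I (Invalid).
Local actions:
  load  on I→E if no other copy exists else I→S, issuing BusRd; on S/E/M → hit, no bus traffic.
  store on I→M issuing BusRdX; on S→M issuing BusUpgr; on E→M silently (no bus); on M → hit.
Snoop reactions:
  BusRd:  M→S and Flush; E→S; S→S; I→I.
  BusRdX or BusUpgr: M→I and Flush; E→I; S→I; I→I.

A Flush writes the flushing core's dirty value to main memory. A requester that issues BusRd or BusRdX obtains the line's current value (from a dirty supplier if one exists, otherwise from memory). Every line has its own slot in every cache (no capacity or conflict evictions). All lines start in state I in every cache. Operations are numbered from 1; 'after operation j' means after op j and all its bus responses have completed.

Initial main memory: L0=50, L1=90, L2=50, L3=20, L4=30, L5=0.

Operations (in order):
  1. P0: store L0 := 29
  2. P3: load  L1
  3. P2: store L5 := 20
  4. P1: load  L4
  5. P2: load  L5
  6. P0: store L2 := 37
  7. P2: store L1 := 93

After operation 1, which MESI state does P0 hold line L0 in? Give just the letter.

state = M

  op1 P0: store L0 := 29 → M/I/I/I on L0; bus BusRdX; mem=50
  op2 P3: load  L1 → I/I/I/E on L1; bus BusRd; mem=90
  op3 P2: store L5 := 20 → I/I/M/I on L5; bus BusRdX; mem=0
  op4 P1: load  L4 → I/E/I/I on L4; bus BusRd; mem=30
  op5 P2: load  L5 → I/I/M/I on L5; bus (none); mem=0
  op6 P0: store L2 := 37 → M/I/I/I on L2; bus BusRdX; mem=50
  op7 P2: store L1 := 93 → I/I/M/I on L1; bus BusRdX; mem=90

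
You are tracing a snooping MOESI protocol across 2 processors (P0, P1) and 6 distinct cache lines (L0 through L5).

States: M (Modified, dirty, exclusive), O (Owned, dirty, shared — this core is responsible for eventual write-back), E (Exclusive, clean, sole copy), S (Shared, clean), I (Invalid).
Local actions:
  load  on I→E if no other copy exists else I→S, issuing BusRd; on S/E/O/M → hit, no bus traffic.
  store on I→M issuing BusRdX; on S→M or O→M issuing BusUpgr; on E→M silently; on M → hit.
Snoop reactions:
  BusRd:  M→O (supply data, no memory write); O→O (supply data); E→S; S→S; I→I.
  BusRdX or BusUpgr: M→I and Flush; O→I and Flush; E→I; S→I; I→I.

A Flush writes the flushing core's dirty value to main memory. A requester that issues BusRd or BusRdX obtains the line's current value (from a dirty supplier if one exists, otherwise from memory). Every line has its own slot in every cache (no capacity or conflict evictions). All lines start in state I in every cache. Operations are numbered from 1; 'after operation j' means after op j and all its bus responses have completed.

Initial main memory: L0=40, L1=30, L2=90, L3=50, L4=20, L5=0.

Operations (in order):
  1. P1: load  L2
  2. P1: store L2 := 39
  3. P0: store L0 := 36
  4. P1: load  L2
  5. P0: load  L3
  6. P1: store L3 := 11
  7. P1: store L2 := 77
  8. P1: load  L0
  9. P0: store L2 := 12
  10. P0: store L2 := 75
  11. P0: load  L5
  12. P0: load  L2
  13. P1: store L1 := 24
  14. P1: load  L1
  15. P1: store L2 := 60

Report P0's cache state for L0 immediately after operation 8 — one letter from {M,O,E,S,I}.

[1] P1: load  L2 | P0:I, P1:E(90) | bus: BusRd
[2] P1: store L2 := 39 | P0:I, P1:M(39) | bus: none
[3] P0: store L0 := 36 | P0:M(36), P1:I | bus: BusRdX
[4] P1: load  L2 | P0:I, P1:M(39) | bus: none
[5] P0: load  L3 | P0:E(50), P1:I | bus: BusRd
[6] P1: store L3 := 11 | P0:I, P1:M(11) | bus: BusRdX
[7] P1: store L2 := 77 | P0:I, P1:M(77) | bus: none
[8] P1: load  L0 | P0:O(36), P1:S(36) | bus: BusRd
[9] P0: store L2 := 12 | P0:M(12), P1:I | bus: BusRdX,Flush
[10] P0: store L2 := 75 | P0:M(75), P1:I | bus: none
[11] P0: load  L5 | P0:E(0), P1:I | bus: BusRd
[12] P0: load  L2 | P0:M(75), P1:I | bus: none
[13] P1: store L1 := 24 | P0:I, P1:M(24) | bus: BusRdX
[14] P1: load  L1 | P0:I, P1:M(24) | bus: none
[15] P1: store L2 := 60 | P0:I, P1:M(60) | bus: BusRdX,Flush

state = O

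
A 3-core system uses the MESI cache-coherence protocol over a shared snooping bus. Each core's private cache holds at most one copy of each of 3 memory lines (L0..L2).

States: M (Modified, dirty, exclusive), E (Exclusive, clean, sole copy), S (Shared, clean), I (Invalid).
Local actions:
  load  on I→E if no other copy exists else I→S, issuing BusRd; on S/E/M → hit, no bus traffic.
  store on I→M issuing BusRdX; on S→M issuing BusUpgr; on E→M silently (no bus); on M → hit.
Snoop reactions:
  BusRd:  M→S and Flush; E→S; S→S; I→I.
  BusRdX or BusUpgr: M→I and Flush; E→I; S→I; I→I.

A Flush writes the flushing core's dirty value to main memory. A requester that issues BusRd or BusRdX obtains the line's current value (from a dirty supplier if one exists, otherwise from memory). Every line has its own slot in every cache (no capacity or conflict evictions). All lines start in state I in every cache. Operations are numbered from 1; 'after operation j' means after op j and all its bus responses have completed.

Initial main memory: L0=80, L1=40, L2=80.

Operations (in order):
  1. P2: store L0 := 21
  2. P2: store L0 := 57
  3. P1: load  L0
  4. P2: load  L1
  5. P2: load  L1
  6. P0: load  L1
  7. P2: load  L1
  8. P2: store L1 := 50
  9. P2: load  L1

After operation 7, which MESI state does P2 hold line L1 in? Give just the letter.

state = S

1. P2: store L0 := 21  bus=[BusRdX]  L0: P0=I P1=I P2=M  mem[L0]=80
2. P2: store L0 := 57  bus=[-]  L0: P0=I P1=I P2=M  mem[L0]=80
3. P1: load  L0  bus=[BusRd,Flush]  L0: P0=I P1=S P2=S  mem[L0]=57
4. P2: load  L1  bus=[BusRd]  L1: P0=I P1=I P2=E  mem[L1]=40
5. P2: load  L1  bus=[-]  L1: P0=I P1=I P2=E  mem[L1]=40
6. P0: load  L1  bus=[BusRd]  L1: P0=S P1=I P2=S  mem[L1]=40
7. P2: load  L1  bus=[-]  L1: P0=S P1=I P2=S  mem[L1]=40
8. P2: store L1 := 50  bus=[BusUpgr]  L1: P0=I P1=I P2=M  mem[L1]=40
9. P2: load  L1  bus=[-]  L1: P0=I P1=I P2=M  mem[L1]=40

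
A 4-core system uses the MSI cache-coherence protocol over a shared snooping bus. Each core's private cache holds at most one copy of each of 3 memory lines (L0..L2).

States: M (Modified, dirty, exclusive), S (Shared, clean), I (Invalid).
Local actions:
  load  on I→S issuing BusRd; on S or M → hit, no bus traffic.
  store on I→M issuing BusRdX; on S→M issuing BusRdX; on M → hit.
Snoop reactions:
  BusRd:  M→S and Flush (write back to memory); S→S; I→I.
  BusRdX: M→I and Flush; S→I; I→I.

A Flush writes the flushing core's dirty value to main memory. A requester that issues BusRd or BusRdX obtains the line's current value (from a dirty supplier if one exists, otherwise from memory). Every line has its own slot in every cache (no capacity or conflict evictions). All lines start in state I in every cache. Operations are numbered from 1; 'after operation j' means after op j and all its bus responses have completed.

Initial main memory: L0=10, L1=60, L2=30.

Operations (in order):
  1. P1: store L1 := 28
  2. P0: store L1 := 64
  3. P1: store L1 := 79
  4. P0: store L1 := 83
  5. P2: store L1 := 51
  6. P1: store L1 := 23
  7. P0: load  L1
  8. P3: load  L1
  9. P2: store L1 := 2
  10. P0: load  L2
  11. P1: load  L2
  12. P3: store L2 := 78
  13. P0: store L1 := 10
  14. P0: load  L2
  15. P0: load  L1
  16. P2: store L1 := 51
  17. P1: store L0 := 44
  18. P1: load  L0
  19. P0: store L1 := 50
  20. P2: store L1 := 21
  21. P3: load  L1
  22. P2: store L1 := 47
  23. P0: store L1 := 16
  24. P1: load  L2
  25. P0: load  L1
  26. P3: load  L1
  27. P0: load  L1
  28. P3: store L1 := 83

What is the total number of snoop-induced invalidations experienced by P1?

  op1 P1: store L1 := 28 → I/M/I/I on L1; bus BusRdX; mem=60
  op2 P0: store L1 := 64 → M/I/I/I on L1; bus BusRdX Flush; mem=28
  op3 P1: store L1 := 79 → I/M/I/I on L1; bus BusRdX Flush; mem=64
  op4 P0: store L1 := 83 → M/I/I/I on L1; bus BusRdX Flush; mem=79
  op5 P2: store L1 := 51 → I/I/M/I on L1; bus BusRdX Flush; mem=83
  op6 P1: store L1 := 23 → I/M/I/I on L1; bus BusRdX Flush; mem=51
  op7 P0: load  L1 → S/S/I/I on L1; bus BusRd Flush; mem=23
  op8 P3: load  L1 → S/S/I/S on L1; bus BusRd; mem=23
  op9 P2: store L1 := 2 → I/I/M/I on L1; bus BusRdX; mem=23
  op10 P0: load  L2 → S/I/I/I on L2; bus BusRd; mem=30
  op11 P1: load  L2 → S/S/I/I on L2; bus BusRd; mem=30
  op12 P3: store L2 := 78 → I/I/I/M on L2; bus BusRdX; mem=30
  op13 P0: store L1 := 10 → M/I/I/I on L1; bus BusRdX Flush; mem=2
  op14 P0: load  L2 → S/I/I/S on L2; bus BusRd Flush; mem=78
  op15 P0: load  L1 → M/I/I/I on L1; bus (none); mem=2
  op16 P2: store L1 := 51 → I/I/M/I on L1; bus BusRdX Flush; mem=10
  op17 P1: store L0 := 44 → I/M/I/I on L0; bus BusRdX; mem=10
  op18 P1: load  L0 → I/M/I/I on L0; bus (none); mem=10
  op19 P0: store L1 := 50 → M/I/I/I on L1; bus BusRdX Flush; mem=51
  op20 P2: store L1 := 21 → I/I/M/I on L1; bus BusRdX Flush; mem=50
  op21 P3: load  L1 → I/I/S/S on L1; bus BusRd Flush; mem=21
  op22 P2: store L1 := 47 → I/I/M/I on L1; bus BusRdX; mem=21
  op23 P0: store L1 := 16 → M/I/I/I on L1; bus BusRdX Flush; mem=47
  op24 P1: load  L2 → S/S/I/S on L2; bus BusRd; mem=78
  op25 P0: load  L1 → M/I/I/I on L1; bus (none); mem=47
  op26 P3: load  L1 → S/I/I/S on L1; bus BusRd Flush; mem=16
  op27 P0: load  L1 → S/I/I/S on L1; bus (none); mem=16
  op28 P3: store L1 := 83 → I/I/I/M on L1; bus BusRdX; mem=16

invalidations = 4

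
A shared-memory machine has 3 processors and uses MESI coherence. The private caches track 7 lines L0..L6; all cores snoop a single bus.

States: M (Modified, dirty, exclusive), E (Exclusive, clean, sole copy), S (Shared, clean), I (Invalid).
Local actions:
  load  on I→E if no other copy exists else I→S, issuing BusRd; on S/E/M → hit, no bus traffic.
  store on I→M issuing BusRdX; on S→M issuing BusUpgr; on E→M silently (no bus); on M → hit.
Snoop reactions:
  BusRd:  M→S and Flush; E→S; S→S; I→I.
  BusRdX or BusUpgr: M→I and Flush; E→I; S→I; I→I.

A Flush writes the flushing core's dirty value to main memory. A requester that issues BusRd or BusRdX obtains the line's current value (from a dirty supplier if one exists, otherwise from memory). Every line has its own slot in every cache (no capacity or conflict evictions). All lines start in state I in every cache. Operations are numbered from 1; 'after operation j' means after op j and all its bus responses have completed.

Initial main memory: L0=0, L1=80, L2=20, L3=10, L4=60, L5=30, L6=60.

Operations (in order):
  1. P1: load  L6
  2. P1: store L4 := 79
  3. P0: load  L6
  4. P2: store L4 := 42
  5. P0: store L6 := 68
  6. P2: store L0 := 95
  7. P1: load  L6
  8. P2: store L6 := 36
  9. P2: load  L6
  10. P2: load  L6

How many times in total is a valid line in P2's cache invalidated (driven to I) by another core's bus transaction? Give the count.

[1] P1: load  L6 | P0:I, P1:E(60), P2:I | bus: BusRd
[2] P1: store L4 := 79 | P0:I, P1:M(79), P2:I | bus: BusRdX
[3] P0: load  L6 | P0:S(60), P1:S(60), P2:I | bus: BusRd
[4] P2: store L4 := 42 | P0:I, P1:I, P2:M(42) | bus: BusRdX,Flush
[5] P0: store L6 := 68 | P0:M(68), P1:I, P2:I | bus: BusUpgr
[6] P2: store L0 := 95 | P0:I, P1:I, P2:M(95) | bus: BusRdX
[7] P1: load  L6 | P0:S(68), P1:S(68), P2:I | bus: BusRd,Flush
[8] P2: store L6 := 36 | P0:I, P1:I, P2:M(36) | bus: BusRdX
[9] P2: load  L6 | P0:I, P1:I, P2:M(36) | bus: none
[10] P2: load  L6 | P0:I, P1:I, P2:M(36) | bus: none

invalidations = 0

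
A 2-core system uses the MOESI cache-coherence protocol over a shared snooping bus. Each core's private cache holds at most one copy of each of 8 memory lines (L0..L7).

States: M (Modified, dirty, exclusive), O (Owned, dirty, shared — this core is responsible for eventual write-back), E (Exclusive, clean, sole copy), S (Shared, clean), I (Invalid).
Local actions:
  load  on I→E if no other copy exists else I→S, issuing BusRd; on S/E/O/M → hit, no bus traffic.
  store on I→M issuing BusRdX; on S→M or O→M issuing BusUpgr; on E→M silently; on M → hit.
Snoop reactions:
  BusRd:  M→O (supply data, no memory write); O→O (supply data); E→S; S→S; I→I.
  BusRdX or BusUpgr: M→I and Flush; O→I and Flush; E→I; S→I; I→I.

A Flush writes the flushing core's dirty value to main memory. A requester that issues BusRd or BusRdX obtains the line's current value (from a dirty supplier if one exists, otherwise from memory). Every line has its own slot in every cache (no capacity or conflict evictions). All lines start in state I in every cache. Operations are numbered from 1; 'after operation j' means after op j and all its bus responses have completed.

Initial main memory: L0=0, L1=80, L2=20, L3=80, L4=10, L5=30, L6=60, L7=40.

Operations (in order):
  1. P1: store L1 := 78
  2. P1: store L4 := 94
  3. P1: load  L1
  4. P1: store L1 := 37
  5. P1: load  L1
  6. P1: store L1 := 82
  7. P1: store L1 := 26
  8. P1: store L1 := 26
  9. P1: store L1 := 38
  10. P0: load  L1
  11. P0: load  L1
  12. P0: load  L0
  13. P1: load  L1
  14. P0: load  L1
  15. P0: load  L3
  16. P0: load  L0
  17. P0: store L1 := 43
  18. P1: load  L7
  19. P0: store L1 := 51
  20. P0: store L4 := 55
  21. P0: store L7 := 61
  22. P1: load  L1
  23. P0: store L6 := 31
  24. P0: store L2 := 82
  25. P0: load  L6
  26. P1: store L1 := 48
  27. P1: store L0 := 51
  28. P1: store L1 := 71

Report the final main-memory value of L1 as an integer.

memory[L1] = 51

step 1: P1: store L1 := 78  ⟶  IM  (L1)  txn=BusRdX  M[L1]=80
step 2: P1: store L4 := 94  ⟶  IM  (L4)  txn=BusRdX  M[L4]=10
step 3: P1: load  L1  ⟶  IM  (L1)  txn=∅  M[L1]=80
step 4: P1: store L1 := 37  ⟶  IM  (L1)  txn=∅  M[L1]=80
step 5: P1: load  L1  ⟶  IM  (L1)  txn=∅  M[L1]=80
step 6: P1: store L1 := 82  ⟶  IM  (L1)  txn=∅  M[L1]=80
step 7: P1: store L1 := 26  ⟶  IM  (L1)  txn=∅  M[L1]=80
step 8: P1: store L1 := 26  ⟶  IM  (L1)  txn=∅  M[L1]=80
step 9: P1: store L1 := 38  ⟶  IM  (L1)  txn=∅  M[L1]=80
step 10: P0: load  L1  ⟶  SO  (L1)  txn=BusRd  M[L1]=80
step 11: P0: load  L1  ⟶  SO  (L1)  txn=∅  M[L1]=80
step 12: P0: load  L0  ⟶  EI  (L0)  txn=BusRd  M[L0]=0
step 13: P1: load  L1  ⟶  SO  (L1)  txn=∅  M[L1]=80
step 14: P0: load  L1  ⟶  SO  (L1)  txn=∅  M[L1]=80
step 15: P0: load  L3  ⟶  EI  (L3)  txn=BusRd  M[L3]=80
step 16: P0: load  L0  ⟶  EI  (L0)  txn=∅  M[L0]=0
step 17: P0: store L1 := 43  ⟶  MI  (L1)  txn=BusUpgr+Flush  M[L1]=38
step 18: P1: load  L7  ⟶  IE  (L7)  txn=BusRd  M[L7]=40
step 19: P0: store L1 := 51  ⟶  MI  (L1)  txn=∅  M[L1]=38
step 20: P0: store L4 := 55  ⟶  MI  (L4)  txn=BusRdX+Flush  M[L4]=94
step 21: P0: store L7 := 61  ⟶  MI  (L7)  txn=BusRdX  M[L7]=40
step 22: P1: load  L1  ⟶  OS  (L1)  txn=BusRd  M[L1]=38
step 23: P0: store L6 := 31  ⟶  MI  (L6)  txn=BusRdX  M[L6]=60
step 24: P0: store L2 := 82  ⟶  MI  (L2)  txn=BusRdX  M[L2]=20
step 25: P0: load  L6  ⟶  MI  (L6)  txn=∅  M[L6]=60
step 26: P1: store L1 := 48  ⟶  IM  (L1)  txn=BusUpgr+Flush  M[L1]=51
step 27: P1: store L0 := 51  ⟶  IM  (L0)  txn=BusRdX  M[L0]=0
step 28: P1: store L1 := 71  ⟶  IM  (L1)  txn=∅  M[L1]=51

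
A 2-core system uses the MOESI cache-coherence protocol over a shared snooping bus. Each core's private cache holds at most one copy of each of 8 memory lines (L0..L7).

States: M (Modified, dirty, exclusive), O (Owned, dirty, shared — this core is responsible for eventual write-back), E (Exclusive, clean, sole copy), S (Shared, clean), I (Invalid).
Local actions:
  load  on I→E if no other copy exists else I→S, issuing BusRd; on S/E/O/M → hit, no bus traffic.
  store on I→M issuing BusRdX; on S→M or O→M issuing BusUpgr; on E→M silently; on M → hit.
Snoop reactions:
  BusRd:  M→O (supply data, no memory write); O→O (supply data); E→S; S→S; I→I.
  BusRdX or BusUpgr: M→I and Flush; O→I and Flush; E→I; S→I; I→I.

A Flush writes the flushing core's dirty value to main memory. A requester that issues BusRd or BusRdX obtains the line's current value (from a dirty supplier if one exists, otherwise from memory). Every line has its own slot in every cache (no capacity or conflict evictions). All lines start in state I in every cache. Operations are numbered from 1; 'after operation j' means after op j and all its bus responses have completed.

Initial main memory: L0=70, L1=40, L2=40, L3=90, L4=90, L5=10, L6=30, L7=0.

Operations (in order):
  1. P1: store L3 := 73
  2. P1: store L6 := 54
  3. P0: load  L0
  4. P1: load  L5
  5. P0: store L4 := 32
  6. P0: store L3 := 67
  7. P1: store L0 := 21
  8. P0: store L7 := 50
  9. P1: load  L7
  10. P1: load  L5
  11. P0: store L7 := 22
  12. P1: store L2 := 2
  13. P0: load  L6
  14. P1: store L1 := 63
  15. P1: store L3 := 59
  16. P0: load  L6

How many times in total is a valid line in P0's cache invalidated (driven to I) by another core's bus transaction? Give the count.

1. P1: store L3 := 73  bus=[BusRdX]  L3: P0=I P1=M  mem[L3]=90
2. P1: store L6 := 54  bus=[BusRdX]  L6: P0=I P1=M  mem[L6]=30
3. P0: load  L0  bus=[BusRd]  L0: P0=E P1=I  mem[L0]=70
4. P1: load  L5  bus=[BusRd]  L5: P0=I P1=E  mem[L5]=10
5. P0: store L4 := 32  bus=[BusRdX]  L4: P0=M P1=I  mem[L4]=90
6. P0: store L3 := 67  bus=[BusRdX,Flush]  L3: P0=M P1=I  mem[L3]=73
7. P1: store L0 := 21  bus=[BusRdX]  L0: P0=I P1=M  mem[L0]=70
8. P0: store L7 := 50  bus=[BusRdX]  L7: P0=M P1=I  mem[L7]=0
9. P1: load  L7  bus=[BusRd]  L7: P0=O P1=S  mem[L7]=0
10. P1: load  L5  bus=[-]  L5: P0=I P1=E  mem[L5]=10
11. P0: store L7 := 22  bus=[BusUpgr]  L7: P0=M P1=I  mem[L7]=0
12. P1: store L2 := 2  bus=[BusRdX]  L2: P0=I P1=M  mem[L2]=40
13. P0: load  L6  bus=[BusRd]  L6: P0=S P1=O  mem[L6]=30
14. P1: store L1 := 63  bus=[BusRdX]  L1: P0=I P1=M  mem[L1]=40
15. P1: store L3 := 59  bus=[BusRdX,Flush]  L3: P0=I P1=M  mem[L3]=67
16. P0: load  L6  bus=[-]  L6: P0=S P1=O  mem[L6]=30

invalidations = 2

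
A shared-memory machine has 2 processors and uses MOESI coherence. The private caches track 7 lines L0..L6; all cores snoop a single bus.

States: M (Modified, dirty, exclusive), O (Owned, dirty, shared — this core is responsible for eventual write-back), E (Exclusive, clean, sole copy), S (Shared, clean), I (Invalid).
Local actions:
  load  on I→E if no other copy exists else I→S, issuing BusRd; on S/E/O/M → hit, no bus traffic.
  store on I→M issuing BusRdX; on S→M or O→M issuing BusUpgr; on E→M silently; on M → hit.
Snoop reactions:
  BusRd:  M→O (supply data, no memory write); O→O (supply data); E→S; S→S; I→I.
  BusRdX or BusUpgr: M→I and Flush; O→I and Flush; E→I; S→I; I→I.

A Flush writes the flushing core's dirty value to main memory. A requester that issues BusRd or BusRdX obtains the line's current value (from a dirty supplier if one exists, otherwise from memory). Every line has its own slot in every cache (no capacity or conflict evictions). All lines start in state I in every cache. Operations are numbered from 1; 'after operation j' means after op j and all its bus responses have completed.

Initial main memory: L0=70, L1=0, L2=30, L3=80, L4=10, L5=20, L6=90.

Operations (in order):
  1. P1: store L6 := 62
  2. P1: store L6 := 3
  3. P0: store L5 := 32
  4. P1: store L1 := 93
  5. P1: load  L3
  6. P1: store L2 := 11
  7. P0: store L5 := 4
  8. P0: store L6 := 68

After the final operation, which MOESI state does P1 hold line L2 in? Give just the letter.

state = M

[1] P1: store L6 := 62 | P0:I, P1:M(62) | bus: BusRdX
[2] P1: store L6 := 3 | P0:I, P1:M(3) | bus: none
[3] P0: store L5 := 32 | P0:M(32), P1:I | bus: BusRdX
[4] P1: store L1 := 93 | P0:I, P1:M(93) | bus: BusRdX
[5] P1: load  L3 | P0:I, P1:E(80) | bus: BusRd
[6] P1: store L2 := 11 | P0:I, P1:M(11) | bus: BusRdX
[7] P0: store L5 := 4 | P0:M(4), P1:I | bus: none
[8] P0: store L6 := 68 | P0:M(68), P1:I | bus: BusRdX,Flush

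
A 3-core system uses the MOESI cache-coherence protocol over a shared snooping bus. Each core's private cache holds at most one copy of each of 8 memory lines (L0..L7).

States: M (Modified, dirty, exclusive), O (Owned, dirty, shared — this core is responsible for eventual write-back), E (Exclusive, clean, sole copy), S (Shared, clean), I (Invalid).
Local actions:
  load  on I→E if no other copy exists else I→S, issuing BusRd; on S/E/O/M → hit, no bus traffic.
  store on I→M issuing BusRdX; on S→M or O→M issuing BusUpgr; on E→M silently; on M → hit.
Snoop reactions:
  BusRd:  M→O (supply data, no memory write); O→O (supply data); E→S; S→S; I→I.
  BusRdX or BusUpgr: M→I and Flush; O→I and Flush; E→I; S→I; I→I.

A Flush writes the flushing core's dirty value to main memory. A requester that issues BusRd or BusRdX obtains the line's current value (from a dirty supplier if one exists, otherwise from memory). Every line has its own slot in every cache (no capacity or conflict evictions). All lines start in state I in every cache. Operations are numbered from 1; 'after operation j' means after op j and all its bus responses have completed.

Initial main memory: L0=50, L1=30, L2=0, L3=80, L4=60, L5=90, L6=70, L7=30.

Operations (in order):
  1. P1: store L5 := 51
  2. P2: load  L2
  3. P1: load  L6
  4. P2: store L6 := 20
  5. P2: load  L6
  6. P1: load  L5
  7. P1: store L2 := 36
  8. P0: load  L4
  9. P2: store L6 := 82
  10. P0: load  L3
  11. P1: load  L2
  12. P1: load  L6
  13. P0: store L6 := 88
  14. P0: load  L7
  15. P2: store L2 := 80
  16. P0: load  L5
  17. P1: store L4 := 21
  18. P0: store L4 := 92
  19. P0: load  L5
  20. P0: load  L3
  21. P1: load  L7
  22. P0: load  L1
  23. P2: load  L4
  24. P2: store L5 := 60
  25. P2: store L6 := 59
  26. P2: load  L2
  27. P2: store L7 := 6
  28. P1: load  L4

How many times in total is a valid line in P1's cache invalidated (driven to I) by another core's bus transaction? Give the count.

invalidations = 6

  op1 P1: store L5 := 51 → I/M/I on L5; bus BusRdX; mem=90
  op2 P2: load  L2 → I/I/E on L2; bus BusRd; mem=0
  op3 P1: load  L6 → I/E/I on L6; bus BusRd; mem=70
  op4 P2: store L6 := 20 → I/I/M on L6; bus BusRdX; mem=70
  op5 P2: load  L6 → I/I/M on L6; bus (none); mem=70
  op6 P1: load  L5 → I/M/I on L5; bus (none); mem=90
  op7 P1: store L2 := 36 → I/M/I on L2; bus BusRdX; mem=0
  op8 P0: load  L4 → E/I/I on L4; bus BusRd; mem=60
  op9 P2: store L6 := 82 → I/I/M on L6; bus (none); mem=70
  op10 P0: load  L3 → E/I/I on L3; bus BusRd; mem=80
  op11 P1: load  L2 → I/M/I on L2; bus (none); mem=0
  op12 P1: load  L6 → I/S/O on L6; bus BusRd; mem=70
  op13 P0: store L6 := 88 → M/I/I on L6; bus BusRdX Flush; mem=82
  op14 P0: load  L7 → E/I/I on L7; bus BusRd; mem=30
  op15 P2: store L2 := 80 → I/I/M on L2; bus BusRdX Flush; mem=36
  op16 P0: load  L5 → S/O/I on L5; bus BusRd; mem=90
  op17 P1: store L4 := 21 → I/M/I on L4; bus BusRdX; mem=60
  op18 P0: store L4 := 92 → M/I/I on L4; bus BusRdX Flush; mem=21
  op19 P0: load  L5 → S/O/I on L5; bus (none); mem=90
  op20 P0: load  L3 → E/I/I on L3; bus (none); mem=80
  op21 P1: load  L7 → S/S/I on L7; bus BusRd; mem=30
  op22 P0: load  L1 → E/I/I on L1; bus BusRd; mem=30
  op23 P2: load  L4 → O/I/S on L4; bus BusRd; mem=21
  op24 P2: store L5 := 60 → I/I/M on L5; bus BusRdX Flush; mem=51
  op25 P2: store L6 := 59 → I/I/M on L6; bus BusRdX Flush; mem=88
  op26 P2: load  L2 → I/I/M on L2; bus (none); mem=36
  op27 P2: store L7 := 6 → I/I/M on L7; bus BusRdX; mem=30
  op28 P1: load  L4 → O/S/S on L4; bus BusRd; mem=21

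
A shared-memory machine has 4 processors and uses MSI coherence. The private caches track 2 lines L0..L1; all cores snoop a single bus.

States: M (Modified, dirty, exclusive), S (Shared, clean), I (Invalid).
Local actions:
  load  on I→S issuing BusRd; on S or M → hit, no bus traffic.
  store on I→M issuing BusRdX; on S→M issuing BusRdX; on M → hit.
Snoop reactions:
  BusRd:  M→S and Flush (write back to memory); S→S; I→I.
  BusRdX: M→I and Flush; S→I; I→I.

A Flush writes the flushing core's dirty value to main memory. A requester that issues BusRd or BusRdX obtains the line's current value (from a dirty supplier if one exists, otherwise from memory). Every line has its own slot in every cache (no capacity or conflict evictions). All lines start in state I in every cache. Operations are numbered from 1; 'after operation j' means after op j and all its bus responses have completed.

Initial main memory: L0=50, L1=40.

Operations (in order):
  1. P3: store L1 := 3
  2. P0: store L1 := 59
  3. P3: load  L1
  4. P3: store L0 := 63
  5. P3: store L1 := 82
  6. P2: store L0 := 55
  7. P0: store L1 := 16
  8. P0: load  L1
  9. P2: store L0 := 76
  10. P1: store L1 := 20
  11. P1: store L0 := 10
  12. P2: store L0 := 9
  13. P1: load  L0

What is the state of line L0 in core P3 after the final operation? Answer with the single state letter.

state = I

  op1 P3: store L1 := 3 → I/I/I/M on L1; bus BusRdX; mem=40
  op2 P0: store L1 := 59 → M/I/I/I on L1; bus BusRdX Flush; mem=3
  op3 P3: load  L1 → S/I/I/S on L1; bus BusRd Flush; mem=59
  op4 P3: store L0 := 63 → I/I/I/M on L0; bus BusRdX; mem=50
  op5 P3: store L1 := 82 → I/I/I/M on L1; bus BusRdX; mem=59
  op6 P2: store L0 := 55 → I/I/M/I on L0; bus BusRdX Flush; mem=63
  op7 P0: store L1 := 16 → M/I/I/I on L1; bus BusRdX Flush; mem=82
  op8 P0: load  L1 → M/I/I/I on L1; bus (none); mem=82
  op9 P2: store L0 := 76 → I/I/M/I on L0; bus (none); mem=63
  op10 P1: store L1 := 20 → I/M/I/I on L1; bus BusRdX Flush; mem=16
  op11 P1: store L0 := 10 → I/M/I/I on L0; bus BusRdX Flush; mem=76
  op12 P2: store L0 := 9 → I/I/M/I on L0; bus BusRdX Flush; mem=10
  op13 P1: load  L0 → I/S/S/I on L0; bus BusRd Flush; mem=9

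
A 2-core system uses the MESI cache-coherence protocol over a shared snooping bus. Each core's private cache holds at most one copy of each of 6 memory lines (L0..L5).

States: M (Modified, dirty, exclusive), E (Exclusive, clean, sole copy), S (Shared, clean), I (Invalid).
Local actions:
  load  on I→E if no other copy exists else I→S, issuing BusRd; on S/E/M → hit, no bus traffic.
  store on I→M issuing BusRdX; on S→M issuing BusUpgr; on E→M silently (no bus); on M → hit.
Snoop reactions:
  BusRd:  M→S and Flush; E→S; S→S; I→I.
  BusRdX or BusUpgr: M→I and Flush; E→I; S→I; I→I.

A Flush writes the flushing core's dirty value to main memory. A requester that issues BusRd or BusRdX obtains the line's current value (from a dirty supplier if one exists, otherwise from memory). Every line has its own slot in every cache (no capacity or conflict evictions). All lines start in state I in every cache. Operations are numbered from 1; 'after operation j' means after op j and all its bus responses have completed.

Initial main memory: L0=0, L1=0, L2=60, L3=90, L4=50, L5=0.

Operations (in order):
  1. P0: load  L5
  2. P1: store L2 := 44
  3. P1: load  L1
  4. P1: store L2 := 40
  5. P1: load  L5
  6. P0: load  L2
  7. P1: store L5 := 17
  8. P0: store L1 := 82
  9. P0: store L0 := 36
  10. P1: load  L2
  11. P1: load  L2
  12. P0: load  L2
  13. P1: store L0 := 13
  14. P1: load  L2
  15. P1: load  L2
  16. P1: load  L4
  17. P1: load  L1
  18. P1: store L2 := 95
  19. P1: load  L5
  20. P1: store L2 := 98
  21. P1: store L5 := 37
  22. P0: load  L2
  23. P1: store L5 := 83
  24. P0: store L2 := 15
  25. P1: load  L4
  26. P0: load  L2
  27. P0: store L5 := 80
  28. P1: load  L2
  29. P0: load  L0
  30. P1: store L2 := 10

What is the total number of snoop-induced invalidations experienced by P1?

  op1 P0: load  L5 → E/I on L5; bus BusRd; mem=0
  op2 P1: store L2 := 44 → I/M on L2; bus BusRdX; mem=60
  op3 P1: load  L1 → I/E on L1; bus BusRd; mem=0
  op4 P1: store L2 := 40 → I/M on L2; bus (none); mem=60
  op5 P1: load  L5 → S/S on L5; bus BusRd; mem=0
  op6 P0: load  L2 → S/S on L2; bus BusRd Flush; mem=40
  op7 P1: store L5 := 17 → I/M on L5; bus BusUpgr; mem=0
  op8 P0: store L1 := 82 → M/I on L1; bus BusRdX; mem=0
  op9 P0: store L0 := 36 → M/I on L0; bus BusRdX; mem=0
  op10 P1: load  L2 → S/S on L2; bus (none); mem=40
  op11 P1: load  L2 → S/S on L2; bus (none); mem=40
  op12 P0: load  L2 → S/S on L2; bus (none); mem=40
  op13 P1: store L0 := 13 → I/M on L0; bus BusRdX Flush; mem=36
  op14 P1: load  L2 → S/S on L2; bus (none); mem=40
  op15 P1: load  L2 → S/S on L2; bus (none); mem=40
  op16 P1: load  L4 → I/E on L4; bus BusRd; mem=50
  op17 P1: load  L1 → S/S on L1; bus BusRd Flush; mem=82
  op18 P1: store L2 := 95 → I/M on L2; bus BusUpgr; mem=40
  op19 P1: load  L5 → I/M on L5; bus (none); mem=0
  op20 P1: store L2 := 98 → I/M on L2; bus (none); mem=40
  op21 P1: store L5 := 37 → I/M on L5; bus (none); mem=0
  op22 P0: load  L2 → S/S on L2; bus BusRd Flush; mem=98
  op23 P1: store L5 := 83 → I/M on L5; bus (none); mem=0
  op24 P0: store L2 := 15 → M/I on L2; bus BusUpgr; mem=98
  op25 P1: load  L4 → I/E on L4; bus (none); mem=50
  op26 P0: load  L2 → M/I on L2; bus (none); mem=98
  op27 P0: store L5 := 80 → M/I on L5; bus BusRdX Flush; mem=83
  op28 P1: load  L2 → S/S on L2; bus BusRd Flush; mem=15
  op29 P0: load  L0 → S/S on L0; bus BusRd Flush; mem=13
  op30 P1: store L2 := 10 → I/M on L2; bus BusUpgr; mem=15

invalidations = 3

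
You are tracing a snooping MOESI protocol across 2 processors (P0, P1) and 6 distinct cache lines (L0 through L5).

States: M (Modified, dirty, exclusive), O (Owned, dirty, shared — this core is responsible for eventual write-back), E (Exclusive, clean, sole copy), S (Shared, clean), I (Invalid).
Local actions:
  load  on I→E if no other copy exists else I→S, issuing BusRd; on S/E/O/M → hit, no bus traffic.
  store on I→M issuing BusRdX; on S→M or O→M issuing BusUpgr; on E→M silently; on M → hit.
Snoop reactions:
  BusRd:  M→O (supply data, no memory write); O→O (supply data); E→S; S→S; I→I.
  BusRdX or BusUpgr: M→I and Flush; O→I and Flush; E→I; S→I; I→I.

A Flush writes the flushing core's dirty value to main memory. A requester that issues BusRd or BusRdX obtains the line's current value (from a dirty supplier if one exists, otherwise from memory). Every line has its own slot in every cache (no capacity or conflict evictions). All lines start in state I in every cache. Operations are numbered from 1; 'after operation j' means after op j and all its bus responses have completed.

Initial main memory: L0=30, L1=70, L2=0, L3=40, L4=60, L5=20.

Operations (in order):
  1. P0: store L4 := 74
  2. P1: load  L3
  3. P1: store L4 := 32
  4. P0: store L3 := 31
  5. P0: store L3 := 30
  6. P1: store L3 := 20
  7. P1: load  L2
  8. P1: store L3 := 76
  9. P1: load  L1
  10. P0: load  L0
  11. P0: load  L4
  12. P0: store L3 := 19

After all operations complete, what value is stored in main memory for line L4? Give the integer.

[1] P0: store L4 := 74 | P0:M(74), P1:I | bus: BusRdX
[2] P1: load  L3 | P0:I, P1:E(40) | bus: BusRd
[3] P1: store L4 := 32 | P0:I, P1:M(32) | bus: BusRdX,Flush
[4] P0: store L3 := 31 | P0:M(31), P1:I | bus: BusRdX
[5] P0: store L3 := 30 | P0:M(30), P1:I | bus: none
[6] P1: store L3 := 20 | P0:I, P1:M(20) | bus: BusRdX,Flush
[7] P1: load  L2 | P0:I, P1:E(0) | bus: BusRd
[8] P1: store L3 := 76 | P0:I, P1:M(76) | bus: none
[9] P1: load  L1 | P0:I, P1:E(70) | bus: BusRd
[10] P0: load  L0 | P0:E(30), P1:I | bus: BusRd
[11] P0: load  L4 | P0:S(32), P1:O(32) | bus: BusRd
[12] P0: store L3 := 19 | P0:M(19), P1:I | bus: BusRdX,Flush

memory[L4] = 74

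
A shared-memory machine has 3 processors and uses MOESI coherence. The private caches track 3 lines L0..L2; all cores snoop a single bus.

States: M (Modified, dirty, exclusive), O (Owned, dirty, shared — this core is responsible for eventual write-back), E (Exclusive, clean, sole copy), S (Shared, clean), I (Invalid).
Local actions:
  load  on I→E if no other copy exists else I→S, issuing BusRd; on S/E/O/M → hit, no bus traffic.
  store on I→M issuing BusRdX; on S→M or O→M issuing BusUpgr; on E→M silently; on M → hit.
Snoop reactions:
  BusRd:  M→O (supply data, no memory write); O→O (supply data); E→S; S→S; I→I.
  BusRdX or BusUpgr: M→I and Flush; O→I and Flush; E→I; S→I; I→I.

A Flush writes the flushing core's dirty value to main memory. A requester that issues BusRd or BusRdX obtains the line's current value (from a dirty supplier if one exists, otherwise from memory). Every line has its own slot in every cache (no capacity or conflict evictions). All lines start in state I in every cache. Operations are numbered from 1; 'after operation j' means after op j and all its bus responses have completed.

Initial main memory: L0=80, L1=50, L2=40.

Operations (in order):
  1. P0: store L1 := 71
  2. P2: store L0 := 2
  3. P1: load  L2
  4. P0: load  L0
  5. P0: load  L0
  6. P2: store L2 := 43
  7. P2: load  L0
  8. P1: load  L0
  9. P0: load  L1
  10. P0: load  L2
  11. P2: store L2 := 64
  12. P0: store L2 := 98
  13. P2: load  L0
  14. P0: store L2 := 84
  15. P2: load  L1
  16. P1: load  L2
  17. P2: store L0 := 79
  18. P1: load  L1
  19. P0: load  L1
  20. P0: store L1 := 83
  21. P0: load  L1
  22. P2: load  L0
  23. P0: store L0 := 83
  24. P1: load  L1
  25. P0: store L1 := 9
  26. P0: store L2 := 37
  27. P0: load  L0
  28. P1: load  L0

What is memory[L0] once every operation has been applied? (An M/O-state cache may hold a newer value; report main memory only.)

[1] P0: store L1 := 71 | P0:M(71), P1:I, P2:I | bus: BusRdX
[2] P2: store L0 := 2 | P0:I, P1:I, P2:M(2) | bus: BusRdX
[3] P1: load  L2 | P0:I, P1:E(40), P2:I | bus: BusRd
[4] P0: load  L0 | P0:S(2), P1:I, P2:O(2) | bus: BusRd
[5] P0: load  L0 | P0:S(2), P1:I, P2:O(2) | bus: none
[6] P2: store L2 := 43 | P0:I, P1:I, P2:M(43) | bus: BusRdX
[7] P2: load  L0 | P0:S(2), P1:I, P2:O(2) | bus: none
[8] P1: load  L0 | P0:S(2), P1:S(2), P2:O(2) | bus: BusRd
[9] P0: load  L1 | P0:M(71), P1:I, P2:I | bus: none
[10] P0: load  L2 | P0:S(43), P1:I, P2:O(43) | bus: BusRd
[11] P2: store L2 := 64 | P0:I, P1:I, P2:M(64) | bus: BusUpgr
[12] P0: store L2 := 98 | P0:M(98), P1:I, P2:I | bus: BusRdX,Flush
[13] P2: load  L0 | P0:S(2), P1:S(2), P2:O(2) | bus: none
[14] P0: store L2 := 84 | P0:M(84), P1:I, P2:I | bus: none
[15] P2: load  L1 | P0:O(71), P1:I, P2:S(71) | bus: BusRd
[16] P1: load  L2 | P0:O(84), P1:S(84), P2:I | bus: BusRd
[17] P2: store L0 := 79 | P0:I, P1:I, P2:M(79) | bus: BusUpgr
[18] P1: load  L1 | P0:O(71), P1:S(71), P2:S(71) | bus: BusRd
[19] P0: load  L1 | P0:O(71), P1:S(71), P2:S(71) | bus: none
[20] P0: store L1 := 83 | P0:M(83), P1:I, P2:I | bus: BusUpgr
[21] P0: load  L1 | P0:M(83), P1:I, P2:I | bus: none
[22] P2: load  L0 | P0:I, P1:I, P2:M(79) | bus: none
[23] P0: store L0 := 83 | P0:M(83), P1:I, P2:I | bus: BusRdX,Flush
[24] P1: load  L1 | P0:O(83), P1:S(83), P2:I | bus: BusRd
[25] P0: store L1 := 9 | P0:M(9), P1:I, P2:I | bus: BusUpgr
[26] P0: store L2 := 37 | P0:M(37), P1:I, P2:I | bus: BusUpgr
[27] P0: load  L0 | P0:M(83), P1:I, P2:I | bus: none
[28] P1: load  L0 | P0:O(83), P1:S(83), P2:I | bus: BusRd

memory[L0] = 79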